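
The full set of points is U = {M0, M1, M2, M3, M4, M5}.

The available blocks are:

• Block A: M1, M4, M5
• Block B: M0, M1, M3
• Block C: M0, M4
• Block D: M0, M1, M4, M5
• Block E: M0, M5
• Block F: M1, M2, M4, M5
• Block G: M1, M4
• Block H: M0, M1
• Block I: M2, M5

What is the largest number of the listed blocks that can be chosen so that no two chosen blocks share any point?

2

E, G are pairwise disjoint (E={M0,M5}; G={M1,M4}).
Every remaining block overlaps one of these, and no 3 of the listed blocks are pairwise disjoint, so 2 is the maximum.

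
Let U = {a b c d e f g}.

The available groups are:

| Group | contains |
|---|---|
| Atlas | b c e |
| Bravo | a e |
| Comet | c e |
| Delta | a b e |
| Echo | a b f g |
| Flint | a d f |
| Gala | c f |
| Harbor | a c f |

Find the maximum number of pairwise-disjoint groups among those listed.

2

Comet, Echo are pairwise disjoint (Comet={c,e}; Echo={a,b,f,g}).
Every remaining group overlaps one of these, and no 3 of the listed groups are pairwise disjoint, so 2 is the maximum.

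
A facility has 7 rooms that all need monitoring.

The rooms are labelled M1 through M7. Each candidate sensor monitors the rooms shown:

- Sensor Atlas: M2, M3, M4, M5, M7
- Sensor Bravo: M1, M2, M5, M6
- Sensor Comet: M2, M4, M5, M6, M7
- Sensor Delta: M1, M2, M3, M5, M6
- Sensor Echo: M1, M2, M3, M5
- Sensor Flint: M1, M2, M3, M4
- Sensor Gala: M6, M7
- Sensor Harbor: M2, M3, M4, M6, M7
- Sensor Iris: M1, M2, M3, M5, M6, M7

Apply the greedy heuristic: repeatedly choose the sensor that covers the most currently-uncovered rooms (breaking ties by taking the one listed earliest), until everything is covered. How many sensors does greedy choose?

2

Greedy: pick Iris (covers 6 new) → pick Atlas (covers 1 new). Total picks: 2.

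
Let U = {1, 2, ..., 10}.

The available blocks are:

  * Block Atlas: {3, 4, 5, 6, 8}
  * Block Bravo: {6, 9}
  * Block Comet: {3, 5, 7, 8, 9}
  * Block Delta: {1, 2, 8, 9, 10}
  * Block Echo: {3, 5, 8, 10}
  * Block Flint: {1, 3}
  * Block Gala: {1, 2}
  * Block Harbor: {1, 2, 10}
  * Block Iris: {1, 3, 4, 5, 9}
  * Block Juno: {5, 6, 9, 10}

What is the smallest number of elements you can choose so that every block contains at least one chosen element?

3

The 3 elements {1, 6, 8} hit every block.
The blocks Bravo, Echo, Gala are pairwise disjoint, so any hitting set needs a separate element for each — at least 3. Hence 3 is optimal.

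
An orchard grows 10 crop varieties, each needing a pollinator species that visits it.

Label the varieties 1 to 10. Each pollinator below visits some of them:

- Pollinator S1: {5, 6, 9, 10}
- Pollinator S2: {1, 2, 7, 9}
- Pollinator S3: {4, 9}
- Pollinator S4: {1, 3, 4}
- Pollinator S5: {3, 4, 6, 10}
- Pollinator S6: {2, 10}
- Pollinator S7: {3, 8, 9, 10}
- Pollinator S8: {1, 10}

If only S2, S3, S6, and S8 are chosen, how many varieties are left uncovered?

4

Union of S2, S3, S6, S8 = {1, 2, 4, 7, 9, 10}.
Not covered: 3, 5, 6, 8 — 4 varieties.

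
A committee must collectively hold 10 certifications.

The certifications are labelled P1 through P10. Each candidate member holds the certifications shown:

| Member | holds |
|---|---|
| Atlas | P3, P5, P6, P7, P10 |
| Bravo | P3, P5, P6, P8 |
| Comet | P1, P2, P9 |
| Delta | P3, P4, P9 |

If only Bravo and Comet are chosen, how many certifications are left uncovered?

3

Union of Bravo, Comet = {P1, P2, P3, P5, P6, P8, P9}.
Not covered: P4, P7, P10 — 3 certifications.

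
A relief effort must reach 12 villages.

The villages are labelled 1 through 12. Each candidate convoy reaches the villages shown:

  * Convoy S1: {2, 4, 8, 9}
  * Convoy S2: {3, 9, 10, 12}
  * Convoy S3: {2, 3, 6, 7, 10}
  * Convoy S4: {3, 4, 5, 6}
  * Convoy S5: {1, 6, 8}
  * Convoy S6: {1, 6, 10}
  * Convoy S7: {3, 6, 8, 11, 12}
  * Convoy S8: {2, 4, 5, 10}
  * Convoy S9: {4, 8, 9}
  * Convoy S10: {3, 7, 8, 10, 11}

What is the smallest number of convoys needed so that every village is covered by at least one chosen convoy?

4

Take {S2, S6, S8, S10}. Their union is {1, 2, 3, 4, 5, 6, 7, 8, 9, 10, 11, 12}, which is all 12 villages.
No 3 of the 10 convoys cover everything (all 120 combinations miss at least one village), so 4 is optimal.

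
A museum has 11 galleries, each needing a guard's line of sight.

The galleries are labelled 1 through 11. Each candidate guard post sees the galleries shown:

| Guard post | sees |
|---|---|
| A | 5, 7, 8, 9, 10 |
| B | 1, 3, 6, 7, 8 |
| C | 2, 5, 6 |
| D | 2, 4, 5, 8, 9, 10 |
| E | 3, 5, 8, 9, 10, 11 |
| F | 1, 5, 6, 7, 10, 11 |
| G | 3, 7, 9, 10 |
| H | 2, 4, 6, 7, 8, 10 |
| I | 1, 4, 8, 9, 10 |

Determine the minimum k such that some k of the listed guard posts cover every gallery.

D and E and F together: D ∪ E ∪ F = {1, 2, 3, 4, 5, 6, 7, 8, 9, 10, 11} — every gallery is covered.
No 2 of the 9 guard posts cover everything (all 36 combinations miss at least one gallery), so 3 is optimal.

3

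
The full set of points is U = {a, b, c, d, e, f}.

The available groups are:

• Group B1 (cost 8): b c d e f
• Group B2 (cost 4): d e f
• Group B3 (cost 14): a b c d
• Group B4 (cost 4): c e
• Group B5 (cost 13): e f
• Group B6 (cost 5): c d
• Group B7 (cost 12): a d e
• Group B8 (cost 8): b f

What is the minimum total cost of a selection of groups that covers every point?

B2, B3 together cover every point (B2 ∪ B3 = {a, b, c, d, e, f}); total cost 4 + 14 = 18.
The greedy pick B2, B1, B7 costs 24; no covering selection beats 18.

18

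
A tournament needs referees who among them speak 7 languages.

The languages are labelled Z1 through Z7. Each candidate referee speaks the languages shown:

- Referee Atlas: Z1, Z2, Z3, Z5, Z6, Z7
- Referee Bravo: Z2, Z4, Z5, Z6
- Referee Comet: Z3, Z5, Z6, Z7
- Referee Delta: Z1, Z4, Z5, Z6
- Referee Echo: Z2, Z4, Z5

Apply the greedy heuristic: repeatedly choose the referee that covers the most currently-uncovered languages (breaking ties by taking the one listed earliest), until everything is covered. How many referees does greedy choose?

Greedy: pick Atlas (covers 6 new) → pick Bravo (covers 1 new). Total picks: 2.

2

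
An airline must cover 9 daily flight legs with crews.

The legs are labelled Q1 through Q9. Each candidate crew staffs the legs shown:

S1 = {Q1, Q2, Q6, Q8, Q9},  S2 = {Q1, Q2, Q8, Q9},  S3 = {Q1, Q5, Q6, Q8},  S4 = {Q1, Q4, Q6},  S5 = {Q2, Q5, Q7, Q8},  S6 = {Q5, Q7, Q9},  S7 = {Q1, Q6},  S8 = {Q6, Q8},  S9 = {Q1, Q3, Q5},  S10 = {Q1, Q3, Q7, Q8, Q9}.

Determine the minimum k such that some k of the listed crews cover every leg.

3

S4 and S5 and S10 together: S4 ∪ S5 ∪ S10 = {Q1, Q2, Q3, Q4, Q5, Q6, Q7, Q8, Q9} — every leg is covered.
Only S4 contains Q4, so S4 is forced; the remaining 6 legs need at least 2 more crews (each remaining crew adds at most 4) — so at least 3 crews are needed, and 3 is optimal.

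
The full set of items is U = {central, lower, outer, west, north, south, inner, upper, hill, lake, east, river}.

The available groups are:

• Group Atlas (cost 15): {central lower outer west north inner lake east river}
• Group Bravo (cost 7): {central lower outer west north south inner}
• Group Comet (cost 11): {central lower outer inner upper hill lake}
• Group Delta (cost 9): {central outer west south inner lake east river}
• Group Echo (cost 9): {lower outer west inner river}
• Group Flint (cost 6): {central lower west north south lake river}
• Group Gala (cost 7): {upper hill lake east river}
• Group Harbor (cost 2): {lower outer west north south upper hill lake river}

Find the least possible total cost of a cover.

Delta, Harbor together cover every item (Delta ∪ Harbor = {central, lower, outer, west, north, south, inner, upper, hill, lake, east, river}); total cost 9 + 2 = 11.
No covering selection has total cost below 11.

11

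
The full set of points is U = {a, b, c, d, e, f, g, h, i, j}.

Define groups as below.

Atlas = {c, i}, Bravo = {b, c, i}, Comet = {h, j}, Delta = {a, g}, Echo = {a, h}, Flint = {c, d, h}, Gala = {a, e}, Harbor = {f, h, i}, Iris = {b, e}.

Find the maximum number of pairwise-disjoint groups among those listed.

4

Atlas, Comet, Delta, Iris are pairwise disjoint (Atlas={c,i}; Comet={h,j}; Delta={a,g}; Iris={b,e}).
Every remaining group overlaps one of these, and no 5 of the listed groups are pairwise disjoint, so 4 is the maximum.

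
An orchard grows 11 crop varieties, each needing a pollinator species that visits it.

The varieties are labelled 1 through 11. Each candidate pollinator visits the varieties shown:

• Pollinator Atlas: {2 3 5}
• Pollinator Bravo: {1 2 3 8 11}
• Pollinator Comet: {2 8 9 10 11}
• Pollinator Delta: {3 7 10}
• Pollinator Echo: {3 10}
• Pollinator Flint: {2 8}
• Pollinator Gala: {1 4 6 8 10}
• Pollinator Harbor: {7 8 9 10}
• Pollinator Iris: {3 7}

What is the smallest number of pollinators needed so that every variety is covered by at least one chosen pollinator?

Atlas and Comet and Delta and Gala together: Atlas ∪ Comet ∪ Delta ∪ Gala = {1, 2, 3, 4, 5, 6, 7, 8, 9, 10, 11} — every variety is covered.
No 3 of the 9 pollinators cover everything (all 84 combinations miss at least one variety), so 4 is optimal.

4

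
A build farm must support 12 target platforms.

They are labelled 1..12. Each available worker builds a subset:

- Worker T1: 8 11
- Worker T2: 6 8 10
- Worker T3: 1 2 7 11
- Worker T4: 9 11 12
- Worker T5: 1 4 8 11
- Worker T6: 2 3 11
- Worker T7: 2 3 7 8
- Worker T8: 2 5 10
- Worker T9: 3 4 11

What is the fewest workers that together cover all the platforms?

Take {T2, T4, T5, T7, T8}. Their union is {1, 2, 3, 4, 5, 6, 7, 8, 9, 10, 11, 12}, which is all 12 platforms.
No 4 of the 9 workers cover everything (all 126 combinations miss at least one platform), so 5 is optimal.

5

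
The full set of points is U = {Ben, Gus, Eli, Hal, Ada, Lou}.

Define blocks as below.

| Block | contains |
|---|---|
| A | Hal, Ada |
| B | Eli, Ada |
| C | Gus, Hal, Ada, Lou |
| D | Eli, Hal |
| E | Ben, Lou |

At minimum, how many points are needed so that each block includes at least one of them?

H = {Ben, Eli, Hal} meets every block (each contains at least one member of H), and |H| = 3.
No choice of 2 points meets every block, so 3 is the minimum.

3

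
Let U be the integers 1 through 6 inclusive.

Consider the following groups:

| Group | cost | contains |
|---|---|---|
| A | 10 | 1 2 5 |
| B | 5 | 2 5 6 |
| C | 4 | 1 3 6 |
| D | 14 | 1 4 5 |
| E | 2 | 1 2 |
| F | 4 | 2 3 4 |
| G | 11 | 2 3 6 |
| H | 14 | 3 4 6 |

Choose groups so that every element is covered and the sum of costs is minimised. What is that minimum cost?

11

B, E, F together cover every element (B ∪ E ∪ F = {1, 2, 3, 4, 5, 6}); total cost 5 + 2 + 4 = 11.
The greedy pick E, C, F, B costs 15; no covering selection beats 11.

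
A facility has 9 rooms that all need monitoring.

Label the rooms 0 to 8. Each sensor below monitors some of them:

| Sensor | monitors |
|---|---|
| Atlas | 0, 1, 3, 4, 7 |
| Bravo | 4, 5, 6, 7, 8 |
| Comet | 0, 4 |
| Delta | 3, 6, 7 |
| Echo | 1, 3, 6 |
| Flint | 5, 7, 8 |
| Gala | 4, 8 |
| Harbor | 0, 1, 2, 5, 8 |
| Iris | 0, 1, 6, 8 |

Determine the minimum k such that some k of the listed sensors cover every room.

3

Take {Comet, Delta, Harbor}. Their union is {0, 1, 2, 3, 4, 5, 6, 7, 8}, which is all 9 rooms.
Only Harbor contains 2, so Harbor is forced; the remaining 4 rooms need at least 2 more sensors (each remaining sensor adds at most 3) — so at least 3 sensors are needed, and 3 is optimal.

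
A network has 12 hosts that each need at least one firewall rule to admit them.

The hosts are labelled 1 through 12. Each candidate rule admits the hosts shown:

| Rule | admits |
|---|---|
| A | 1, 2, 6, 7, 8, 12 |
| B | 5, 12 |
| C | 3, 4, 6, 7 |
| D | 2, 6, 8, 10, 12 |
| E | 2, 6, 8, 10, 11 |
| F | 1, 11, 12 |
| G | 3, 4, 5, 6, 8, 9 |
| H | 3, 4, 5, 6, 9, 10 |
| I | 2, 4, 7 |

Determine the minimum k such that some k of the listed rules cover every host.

A and E and H together: A ∪ E ∪ H = {1, 2, 3, 4, 5, 6, 7, 8, 9, 10, 11, 12} — every host is covered.
No 2 of the 9 rules cover everything (all 36 combinations miss at least one host), so 3 is optimal.

3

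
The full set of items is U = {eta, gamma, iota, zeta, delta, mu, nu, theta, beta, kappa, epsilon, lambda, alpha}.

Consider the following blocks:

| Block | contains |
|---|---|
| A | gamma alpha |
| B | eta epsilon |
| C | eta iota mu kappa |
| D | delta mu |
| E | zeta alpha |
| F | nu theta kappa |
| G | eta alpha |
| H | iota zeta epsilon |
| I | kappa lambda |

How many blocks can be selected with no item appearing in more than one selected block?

D, F, G, H are pairwise disjoint (D={delta,mu}; F={nu,theta,kappa}; G={eta,alpha}; H={iota,zeta,epsilon}).
Every remaining block overlaps one of these, and no 5 of the listed blocks are pairwise disjoint, so 4 is the maximum.

4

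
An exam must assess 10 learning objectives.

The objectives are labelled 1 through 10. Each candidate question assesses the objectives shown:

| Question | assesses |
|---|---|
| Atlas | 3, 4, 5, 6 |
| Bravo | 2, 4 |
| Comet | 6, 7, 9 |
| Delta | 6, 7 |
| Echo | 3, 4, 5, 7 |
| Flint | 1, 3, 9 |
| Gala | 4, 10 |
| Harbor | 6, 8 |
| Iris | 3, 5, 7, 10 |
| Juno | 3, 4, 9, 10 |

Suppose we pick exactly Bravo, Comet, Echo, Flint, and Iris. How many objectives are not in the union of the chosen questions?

1

Union of Bravo, Comet, Echo, Flint, Iris = {1, 2, 3, 4, 5, 6, 7, 9, 10}.
Not covered: 8 — 1 objective.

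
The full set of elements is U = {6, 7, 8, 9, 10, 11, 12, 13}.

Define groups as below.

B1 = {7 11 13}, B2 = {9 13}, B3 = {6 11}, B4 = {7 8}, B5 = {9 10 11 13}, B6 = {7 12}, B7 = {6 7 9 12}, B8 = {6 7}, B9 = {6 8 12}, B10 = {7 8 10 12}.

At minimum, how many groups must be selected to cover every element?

3

B5 and B8 and B9 together: B5 ∪ B8 ∪ B9 = {6, 7, 8, 9, 10, 11, 12, 13} — every element is covered.
No 2 of the 10 groups cover everything (all 45 combinations miss at least one element), so 3 is optimal.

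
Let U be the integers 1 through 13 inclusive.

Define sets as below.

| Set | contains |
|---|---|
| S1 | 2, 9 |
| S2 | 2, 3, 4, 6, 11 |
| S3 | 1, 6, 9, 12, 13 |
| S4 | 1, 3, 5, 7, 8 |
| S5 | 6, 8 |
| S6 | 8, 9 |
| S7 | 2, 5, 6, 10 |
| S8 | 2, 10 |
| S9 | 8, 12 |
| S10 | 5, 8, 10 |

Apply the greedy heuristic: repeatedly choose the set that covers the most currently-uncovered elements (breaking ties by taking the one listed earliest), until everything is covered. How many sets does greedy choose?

4

Greedy: pick S2 (covers 5 new) → pick S3 (covers 4 new) → pick S4 (covers 3 new) → pick S7 (covers 1 new). Total picks: 4.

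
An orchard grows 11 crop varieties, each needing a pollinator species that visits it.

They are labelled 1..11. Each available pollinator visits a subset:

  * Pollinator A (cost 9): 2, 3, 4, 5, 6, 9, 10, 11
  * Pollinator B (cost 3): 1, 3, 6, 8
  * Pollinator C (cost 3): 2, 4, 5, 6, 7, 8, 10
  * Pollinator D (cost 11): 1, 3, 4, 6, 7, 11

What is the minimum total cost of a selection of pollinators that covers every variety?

A, B, C together cover every variety (A ∪ B ∪ C = {1, 2, 3, 4, 5, 6, 7, 8, 9, 10, 11}); total cost 9 + 3 + 3 = 15.
No covering selection has total cost below 15.

15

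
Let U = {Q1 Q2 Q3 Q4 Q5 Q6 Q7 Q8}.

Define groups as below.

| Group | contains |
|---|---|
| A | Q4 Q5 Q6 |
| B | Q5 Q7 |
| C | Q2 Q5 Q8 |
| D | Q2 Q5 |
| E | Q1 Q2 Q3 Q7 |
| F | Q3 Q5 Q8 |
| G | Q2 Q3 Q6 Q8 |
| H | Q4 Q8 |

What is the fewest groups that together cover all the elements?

Take {A, C, E}. Their union is {Q1, Q2, Q3, Q4, Q5, Q6, Q7, Q8}, which is all 8 elements.
Only E contains Q1, so E is forced; the remaining 4 elements need at least 2 more groups (each remaining group adds at most 3) — so at least 3 groups are needed, and 3 is optimal.

3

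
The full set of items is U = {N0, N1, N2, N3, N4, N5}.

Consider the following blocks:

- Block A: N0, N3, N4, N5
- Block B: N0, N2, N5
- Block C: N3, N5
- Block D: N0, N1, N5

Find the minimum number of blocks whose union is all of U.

3

Take {A, B, D}. Their union is {N0, N1, N2, N3, N4, N5}, which is all 6 items.
Only D contains N1, so D is forced; the remaining 3 items need at least 2 more blocks (each remaining block adds at most 2) — so at least 3 blocks are needed, and 3 is optimal.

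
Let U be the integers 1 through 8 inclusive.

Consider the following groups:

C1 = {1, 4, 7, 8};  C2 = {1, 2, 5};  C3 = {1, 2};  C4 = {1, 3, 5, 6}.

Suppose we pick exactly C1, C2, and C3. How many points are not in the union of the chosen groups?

Union of C1, C2, C3 = {1, 2, 4, 5, 7, 8}.
Not covered: 3, 6 — 2 points.

2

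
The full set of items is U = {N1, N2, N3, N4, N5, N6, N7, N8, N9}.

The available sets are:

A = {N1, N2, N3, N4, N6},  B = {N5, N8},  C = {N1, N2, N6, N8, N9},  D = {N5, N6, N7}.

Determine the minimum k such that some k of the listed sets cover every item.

A and C and D together: A ∪ C ∪ D = {N1, N2, N3, N4, N5, N6, N7, N8, N9} — every item is covered.
Only A contains N3, so A is forced; the remaining 4 items need at least 2 more sets (each remaining set adds at most 2) — so at least 3 sets are needed, and 3 is optimal.

3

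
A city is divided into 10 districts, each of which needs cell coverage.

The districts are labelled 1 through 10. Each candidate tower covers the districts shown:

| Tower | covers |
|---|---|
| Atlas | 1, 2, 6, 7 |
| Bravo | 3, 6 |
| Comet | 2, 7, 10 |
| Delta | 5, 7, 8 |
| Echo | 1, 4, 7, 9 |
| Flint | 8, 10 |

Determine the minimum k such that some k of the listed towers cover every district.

4

Bravo and Comet and Delta and Echo together: Bravo ∪ Comet ∪ Delta ∪ Echo = {1, 2, 3, 4, 5, 6, 7, 8, 9, 10} — every district is covered.
Only Echo contains 4, so Echo is forced; the remaining 6 districts need at least 3 more towers (each remaining tower adds at most 2) — so at least 4 towers are needed, and 4 is optimal.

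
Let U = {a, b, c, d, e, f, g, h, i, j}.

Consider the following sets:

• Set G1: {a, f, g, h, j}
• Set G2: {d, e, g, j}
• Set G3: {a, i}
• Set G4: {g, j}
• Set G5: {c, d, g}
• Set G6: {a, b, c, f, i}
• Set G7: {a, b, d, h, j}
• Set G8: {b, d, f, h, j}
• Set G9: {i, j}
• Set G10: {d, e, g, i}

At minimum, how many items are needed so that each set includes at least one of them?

3

The 3 items {b, g, i} hit every set.
No choice of 2 items meets every set, so 3 is the minimum.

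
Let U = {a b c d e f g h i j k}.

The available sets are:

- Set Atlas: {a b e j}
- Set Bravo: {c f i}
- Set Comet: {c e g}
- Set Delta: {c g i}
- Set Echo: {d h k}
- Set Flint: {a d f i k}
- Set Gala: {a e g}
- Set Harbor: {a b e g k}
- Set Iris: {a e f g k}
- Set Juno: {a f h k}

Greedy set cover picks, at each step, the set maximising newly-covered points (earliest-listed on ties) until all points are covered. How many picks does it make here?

4

Greedy: pick Flint (covers 5 new) → pick Atlas (covers 3 new) → pick Comet (covers 2 new) → pick Echo (covers 1 new). Total picks: 4.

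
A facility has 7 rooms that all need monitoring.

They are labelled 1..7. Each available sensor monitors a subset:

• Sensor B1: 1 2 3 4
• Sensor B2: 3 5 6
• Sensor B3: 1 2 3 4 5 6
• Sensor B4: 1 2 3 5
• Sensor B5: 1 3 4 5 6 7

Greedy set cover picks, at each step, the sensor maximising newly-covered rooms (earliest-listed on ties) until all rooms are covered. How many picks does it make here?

2

Greedy: pick B3 (covers 6 new) → pick B5 (covers 1 new). Total picks: 2.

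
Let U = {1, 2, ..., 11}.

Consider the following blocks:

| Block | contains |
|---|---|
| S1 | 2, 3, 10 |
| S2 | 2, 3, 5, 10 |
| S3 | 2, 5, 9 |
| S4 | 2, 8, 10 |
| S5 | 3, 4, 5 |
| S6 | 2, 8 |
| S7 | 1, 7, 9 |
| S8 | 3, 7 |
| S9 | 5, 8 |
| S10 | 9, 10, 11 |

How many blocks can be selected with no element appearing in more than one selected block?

S1, S7, S9 are pairwise disjoint (S1={2,3,10}; S7={1,7,9}; S9={5,8}).
Every remaining block overlaps one of these, and no 4 of the listed blocks are pairwise disjoint, so 3 is the maximum.

3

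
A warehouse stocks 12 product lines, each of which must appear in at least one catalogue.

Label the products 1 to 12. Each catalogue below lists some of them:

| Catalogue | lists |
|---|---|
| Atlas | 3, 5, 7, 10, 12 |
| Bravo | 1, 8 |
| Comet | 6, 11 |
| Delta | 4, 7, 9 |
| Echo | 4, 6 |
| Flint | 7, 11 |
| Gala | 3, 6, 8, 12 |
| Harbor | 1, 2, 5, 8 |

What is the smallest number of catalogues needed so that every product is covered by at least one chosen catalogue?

4

Take {Atlas, Comet, Delta, Harbor}. Their union is {1, 2, 3, 4, 5, 6, 7, 8, 9, 10, 11, 12}, which is all 12 products.
Only Delta contains 9, so Delta is forced; the remaining 9 products need at least 3 more catalogues (each remaining catalogue adds at most 4) — so at least 4 catalogues are needed, and 4 is optimal.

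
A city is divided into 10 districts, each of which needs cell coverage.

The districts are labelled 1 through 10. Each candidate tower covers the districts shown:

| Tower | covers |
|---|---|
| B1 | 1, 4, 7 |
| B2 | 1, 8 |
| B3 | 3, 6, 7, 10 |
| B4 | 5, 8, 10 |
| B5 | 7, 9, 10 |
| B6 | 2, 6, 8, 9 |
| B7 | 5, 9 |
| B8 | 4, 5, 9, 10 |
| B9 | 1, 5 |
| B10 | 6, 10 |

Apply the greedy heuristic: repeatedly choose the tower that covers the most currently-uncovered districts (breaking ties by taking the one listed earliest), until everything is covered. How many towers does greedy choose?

4

Greedy: pick B3 (covers 4 new) → pick B6 (covers 3 new) → pick B1 (covers 2 new) → pick B4 (covers 1 new). Total picks: 4.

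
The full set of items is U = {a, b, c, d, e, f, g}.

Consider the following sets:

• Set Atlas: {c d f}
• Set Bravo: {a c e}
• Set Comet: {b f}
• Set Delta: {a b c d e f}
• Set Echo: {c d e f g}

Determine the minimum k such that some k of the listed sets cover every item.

Take {Delta, Echo}. Their union is {a, b, c, d, e, f, g}, which is all 7 items.
No single set has all 7 items (the largest, Delta, has 6), so 2 is optimal.

2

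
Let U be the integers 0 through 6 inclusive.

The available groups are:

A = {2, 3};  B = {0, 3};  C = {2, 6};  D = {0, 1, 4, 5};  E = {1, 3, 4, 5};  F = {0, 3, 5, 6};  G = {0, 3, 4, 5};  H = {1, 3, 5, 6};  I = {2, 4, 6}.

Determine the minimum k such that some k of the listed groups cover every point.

B, C, and D cover everything between them: the union {0, 1, 2, 3, 4, 5, 6} is all of U.
No 2 of the 9 groups cover everything (all 36 combinations miss at least one point), so 3 is optimal.

3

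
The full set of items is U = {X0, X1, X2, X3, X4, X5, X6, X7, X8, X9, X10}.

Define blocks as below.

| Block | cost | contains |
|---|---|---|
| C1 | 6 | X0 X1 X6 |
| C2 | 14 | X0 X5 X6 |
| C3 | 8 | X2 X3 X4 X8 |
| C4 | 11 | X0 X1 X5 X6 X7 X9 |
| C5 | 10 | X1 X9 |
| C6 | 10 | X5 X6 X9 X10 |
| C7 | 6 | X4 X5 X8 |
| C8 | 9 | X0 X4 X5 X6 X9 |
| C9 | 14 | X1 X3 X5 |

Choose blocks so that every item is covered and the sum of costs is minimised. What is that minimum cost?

C3, C4, C6 together cover every item (C3 ∪ C4 ∪ C6 = {X0, X1, X2, X3, X4, X5, X6, X7, X8, X9, X10}); total cost 8 + 11 + 10 = 29.
The greedy pick C8, C3, C4, C6 costs 38; no covering selection beats 29.

29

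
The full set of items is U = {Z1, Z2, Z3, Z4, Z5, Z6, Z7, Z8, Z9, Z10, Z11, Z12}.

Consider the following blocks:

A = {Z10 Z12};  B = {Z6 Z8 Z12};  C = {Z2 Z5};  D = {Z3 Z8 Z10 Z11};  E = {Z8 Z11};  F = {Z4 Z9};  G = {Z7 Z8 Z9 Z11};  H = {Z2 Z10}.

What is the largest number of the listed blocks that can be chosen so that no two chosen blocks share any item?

4

A, C, E, F are pairwise disjoint (A={Z10,Z12}; C={Z2,Z5}; E={Z8,Z11}; F={Z4,Z9}).
Every remaining block overlaps one of these, and no 5 of the listed blocks are pairwise disjoint, so 4 is the maximum.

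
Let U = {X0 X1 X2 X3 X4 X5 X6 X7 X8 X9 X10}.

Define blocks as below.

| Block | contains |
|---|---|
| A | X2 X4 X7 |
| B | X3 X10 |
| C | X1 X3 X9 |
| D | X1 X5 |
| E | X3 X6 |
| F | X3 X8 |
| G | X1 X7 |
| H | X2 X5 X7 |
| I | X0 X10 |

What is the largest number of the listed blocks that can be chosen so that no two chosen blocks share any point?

4

A, D, E, I are pairwise disjoint (A={X2,X4,X7}; D={X1,X5}; E={X3,X6}; I={X0,X10}).
Every remaining block overlaps one of these, and no 5 of the listed blocks are pairwise disjoint, so 4 is the maximum.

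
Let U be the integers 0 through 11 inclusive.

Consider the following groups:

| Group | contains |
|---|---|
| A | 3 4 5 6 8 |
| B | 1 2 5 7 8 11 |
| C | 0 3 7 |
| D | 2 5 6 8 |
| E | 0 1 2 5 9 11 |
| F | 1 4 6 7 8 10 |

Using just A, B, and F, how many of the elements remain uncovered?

2

Union of A, B, F = {1, 2, 3, 4, 5, 6, 7, 8, 10, 11}.
Not covered: 0, 9 — 2 elements.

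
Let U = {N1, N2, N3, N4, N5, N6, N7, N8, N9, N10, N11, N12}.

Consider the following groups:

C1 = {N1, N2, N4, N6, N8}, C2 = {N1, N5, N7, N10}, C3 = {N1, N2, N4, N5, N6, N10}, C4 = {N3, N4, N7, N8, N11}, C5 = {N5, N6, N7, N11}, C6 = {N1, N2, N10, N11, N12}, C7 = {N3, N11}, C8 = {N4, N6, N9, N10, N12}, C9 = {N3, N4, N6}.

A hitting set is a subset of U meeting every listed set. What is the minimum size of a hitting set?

3

The 3 elements {N1, N3, N6} hit every group.
No choice of 2 elements meets every group, so 3 is the minimum.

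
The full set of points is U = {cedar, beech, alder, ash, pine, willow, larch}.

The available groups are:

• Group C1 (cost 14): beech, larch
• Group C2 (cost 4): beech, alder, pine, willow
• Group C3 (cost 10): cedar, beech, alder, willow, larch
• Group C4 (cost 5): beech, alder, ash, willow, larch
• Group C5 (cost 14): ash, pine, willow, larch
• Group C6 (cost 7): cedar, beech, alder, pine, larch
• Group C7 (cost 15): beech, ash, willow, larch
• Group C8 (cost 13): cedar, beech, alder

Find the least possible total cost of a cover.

12

C4, C6 together cover every point (C4 ∪ C6 = {cedar, beech, alder, ash, pine, willow, larch}); total cost 5 + 7 = 12.
The greedy pick C2, C4, C6 costs 16; no covering selection beats 12.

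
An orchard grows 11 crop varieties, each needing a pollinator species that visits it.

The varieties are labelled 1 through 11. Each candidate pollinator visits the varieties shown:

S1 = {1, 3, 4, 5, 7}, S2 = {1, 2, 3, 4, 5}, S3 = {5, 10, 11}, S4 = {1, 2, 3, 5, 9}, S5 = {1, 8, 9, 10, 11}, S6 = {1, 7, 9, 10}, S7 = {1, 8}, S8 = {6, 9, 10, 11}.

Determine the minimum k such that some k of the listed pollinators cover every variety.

4

Take {S2, S5, S6, S8}. Their union is {1, 2, 3, 4, 5, 6, 7, 8, 9, 10, 11}, which is all 11 varieties.
No 3 of the 8 pollinators cover everything (all 56 combinations miss at least one variety), so 4 is optimal.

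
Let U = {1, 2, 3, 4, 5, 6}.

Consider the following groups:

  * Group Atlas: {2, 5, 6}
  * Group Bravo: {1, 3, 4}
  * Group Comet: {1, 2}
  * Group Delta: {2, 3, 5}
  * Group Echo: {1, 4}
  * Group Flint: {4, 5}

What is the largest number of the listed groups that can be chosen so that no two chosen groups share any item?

2

Atlas, Echo are pairwise disjoint (Atlas={2,5,6}; Echo={1,4}).
Every remaining group overlaps one of these, and no 3 of the listed groups are pairwise disjoint, so 2 is the maximum.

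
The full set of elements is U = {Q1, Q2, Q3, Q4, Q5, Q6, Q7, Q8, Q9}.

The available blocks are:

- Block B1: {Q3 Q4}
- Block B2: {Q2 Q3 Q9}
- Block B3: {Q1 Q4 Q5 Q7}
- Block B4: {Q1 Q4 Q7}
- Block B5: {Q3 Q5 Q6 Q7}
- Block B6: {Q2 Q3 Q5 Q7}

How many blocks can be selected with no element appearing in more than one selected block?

B2, B4 are pairwise disjoint (B2={Q2,Q3,Q9}; B4={Q1,Q4,Q7}).
Every remaining block overlaps one of these, and no 3 of the listed blocks are pairwise disjoint, so 2 is the maximum.

2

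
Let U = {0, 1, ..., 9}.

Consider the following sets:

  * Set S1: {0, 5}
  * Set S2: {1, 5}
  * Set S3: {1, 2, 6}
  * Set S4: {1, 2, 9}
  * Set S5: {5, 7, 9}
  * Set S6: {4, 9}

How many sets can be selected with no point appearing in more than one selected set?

3

S1, S3, S6 are pairwise disjoint (S1={0,5}; S3={1,2,6}; S6={4,9}).
Every remaining set overlaps one of these, and no 4 of the listed sets are pairwise disjoint, so 3 is the maximum.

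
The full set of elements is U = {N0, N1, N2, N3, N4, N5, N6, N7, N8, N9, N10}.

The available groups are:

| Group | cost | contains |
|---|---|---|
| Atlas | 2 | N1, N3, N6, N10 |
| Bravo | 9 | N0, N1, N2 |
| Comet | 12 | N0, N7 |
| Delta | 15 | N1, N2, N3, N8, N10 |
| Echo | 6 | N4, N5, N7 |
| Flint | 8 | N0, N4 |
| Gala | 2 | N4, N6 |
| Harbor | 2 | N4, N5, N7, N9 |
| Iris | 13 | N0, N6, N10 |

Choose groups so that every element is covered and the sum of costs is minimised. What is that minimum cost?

Delta, Flint, Gala, Harbor together cover every element (Delta ∪ Flint ∪ Gala ∪ Harbor = {N0, N1, N2, N3, N4, N5, N6, N7, N8, N9, N10}); total cost 15 + 8 + 2 + 2 = 27.
The greedy pick Atlas, Harbor, Bravo, Delta costs 28; no covering selection beats 27.

27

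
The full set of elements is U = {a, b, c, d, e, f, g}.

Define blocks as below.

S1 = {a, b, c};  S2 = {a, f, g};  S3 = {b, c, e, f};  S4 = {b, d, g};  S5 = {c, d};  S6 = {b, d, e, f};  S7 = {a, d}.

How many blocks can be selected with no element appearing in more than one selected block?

S3, S7 are pairwise disjoint (S3={b,c,e,f}; S7={a,d}).
Every remaining block overlaps one of these, and no 3 of the listed blocks are pairwise disjoint, so 2 is the maximum.

2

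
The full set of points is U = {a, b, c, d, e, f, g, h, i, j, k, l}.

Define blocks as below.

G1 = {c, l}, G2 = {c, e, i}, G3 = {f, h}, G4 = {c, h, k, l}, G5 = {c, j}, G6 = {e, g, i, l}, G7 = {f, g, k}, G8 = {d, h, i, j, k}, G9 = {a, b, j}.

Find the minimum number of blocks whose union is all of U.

Take {G1, G2, G7, G8, G9}. Their union is {a, b, c, d, e, f, g, h, i, j, k, l}, which is all 12 points.
No 4 of the 9 blocks cover everything (all 126 combinations miss at least one point), so 5 is optimal.

5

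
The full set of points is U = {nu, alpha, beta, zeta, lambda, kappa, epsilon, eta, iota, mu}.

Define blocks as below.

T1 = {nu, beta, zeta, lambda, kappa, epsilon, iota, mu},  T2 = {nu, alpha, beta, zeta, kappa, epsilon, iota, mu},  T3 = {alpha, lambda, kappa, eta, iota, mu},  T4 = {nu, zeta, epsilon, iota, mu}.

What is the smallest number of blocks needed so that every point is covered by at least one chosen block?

2

T2 and T3 cover everything between them: the union {nu, alpha, beta, zeta, lambda, kappa, epsilon, eta, iota, mu} is all of U.
No single block has all 10 points (the largest, T1, has 8), so 2 is optimal.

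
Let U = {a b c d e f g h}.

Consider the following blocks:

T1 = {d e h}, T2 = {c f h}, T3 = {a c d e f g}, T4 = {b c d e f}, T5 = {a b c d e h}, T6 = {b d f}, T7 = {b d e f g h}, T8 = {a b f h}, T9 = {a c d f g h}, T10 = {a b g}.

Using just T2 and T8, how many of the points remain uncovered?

3

Union of T2, T8 = {a, b, c, f, h}.
Not covered: d, e, g — 3 points.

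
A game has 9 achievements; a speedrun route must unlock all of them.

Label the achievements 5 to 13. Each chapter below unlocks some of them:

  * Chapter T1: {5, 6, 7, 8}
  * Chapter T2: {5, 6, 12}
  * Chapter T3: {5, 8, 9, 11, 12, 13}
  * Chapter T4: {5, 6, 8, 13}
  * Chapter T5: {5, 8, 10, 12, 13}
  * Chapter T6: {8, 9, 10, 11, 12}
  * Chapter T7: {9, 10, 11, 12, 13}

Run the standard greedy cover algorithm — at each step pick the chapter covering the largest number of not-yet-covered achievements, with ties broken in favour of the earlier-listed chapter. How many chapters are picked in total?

Greedy: pick T3 (covers 6 new) → pick T1 (covers 2 new) → pick T5 (covers 1 new). Total picks: 3.
(The true minimum cover uses only 2 chapters, so greedy is not optimal here.)

3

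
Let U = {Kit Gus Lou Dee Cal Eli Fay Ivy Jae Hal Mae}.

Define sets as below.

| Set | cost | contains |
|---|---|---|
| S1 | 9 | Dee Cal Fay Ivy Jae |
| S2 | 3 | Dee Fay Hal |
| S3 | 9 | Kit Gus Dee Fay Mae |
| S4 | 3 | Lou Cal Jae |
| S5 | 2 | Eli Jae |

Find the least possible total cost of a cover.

S1, S2, S3, S4, S5 together cover every point (S1 ∪ S2 ∪ S3 ∪ S4 ∪ S5 = {Kit, Gus, Lou, Dee, Cal, Eli, Fay, Ivy, Jae, Hal, Mae}); total cost 9 + 3 + 9 + 3 + 2 = 26.
No covering selection has total cost below 26.

26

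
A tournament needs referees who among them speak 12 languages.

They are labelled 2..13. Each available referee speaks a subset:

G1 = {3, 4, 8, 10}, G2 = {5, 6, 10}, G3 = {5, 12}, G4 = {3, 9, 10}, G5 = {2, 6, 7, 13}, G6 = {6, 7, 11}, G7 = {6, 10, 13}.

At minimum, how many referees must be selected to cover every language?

5

Take {G1, G3, G4, G5, G6}. Their union is {2, 3, 4, 5, 6, 7, 8, 9, 10, 11, 12, 13}, which is all 12 languages.
No 4 of the 7 referees cover everything (all 35 combinations miss at least one language), so 5 is optimal.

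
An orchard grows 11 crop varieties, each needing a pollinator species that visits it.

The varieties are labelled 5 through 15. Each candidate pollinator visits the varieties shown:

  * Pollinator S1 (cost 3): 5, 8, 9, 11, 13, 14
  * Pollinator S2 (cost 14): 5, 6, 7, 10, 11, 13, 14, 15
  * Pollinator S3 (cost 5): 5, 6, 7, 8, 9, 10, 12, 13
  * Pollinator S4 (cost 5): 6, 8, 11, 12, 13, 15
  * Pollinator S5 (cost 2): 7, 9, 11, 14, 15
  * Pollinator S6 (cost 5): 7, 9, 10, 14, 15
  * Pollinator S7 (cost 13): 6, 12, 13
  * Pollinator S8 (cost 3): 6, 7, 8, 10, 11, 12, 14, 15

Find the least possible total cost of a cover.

S1, S8 together cover every variety (S1 ∪ S8 = {5, 6, 7, 8, 9, 10, 11, 12, 13, 14, 15}); total cost 3 + 3 = 6.
No covering selection has total cost below 6.

6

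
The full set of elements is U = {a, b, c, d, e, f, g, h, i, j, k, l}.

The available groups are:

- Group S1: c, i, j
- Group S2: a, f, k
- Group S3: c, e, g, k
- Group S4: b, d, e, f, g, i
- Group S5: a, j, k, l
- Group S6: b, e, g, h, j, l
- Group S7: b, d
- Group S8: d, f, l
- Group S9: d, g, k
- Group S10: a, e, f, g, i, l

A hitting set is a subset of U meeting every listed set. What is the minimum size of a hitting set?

4

The 4 elements {a, d, j, k} hit every group.
No choice of 3 elements meets every group, so 4 is the minimum.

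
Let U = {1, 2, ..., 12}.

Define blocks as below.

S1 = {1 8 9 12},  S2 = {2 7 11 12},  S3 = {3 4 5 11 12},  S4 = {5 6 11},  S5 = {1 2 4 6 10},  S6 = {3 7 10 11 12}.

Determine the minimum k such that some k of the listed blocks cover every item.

4

S1 and S2 and S3 and S5 together: S1 ∪ S2 ∪ S3 ∪ S5 = {1, 2, 3, 4, 5, 6, 7, 8, 9, 10, 11, 12} — every item is covered.
No 3 of the 6 blocks cover everything (all 20 combinations miss at least one item), so 4 is optimal.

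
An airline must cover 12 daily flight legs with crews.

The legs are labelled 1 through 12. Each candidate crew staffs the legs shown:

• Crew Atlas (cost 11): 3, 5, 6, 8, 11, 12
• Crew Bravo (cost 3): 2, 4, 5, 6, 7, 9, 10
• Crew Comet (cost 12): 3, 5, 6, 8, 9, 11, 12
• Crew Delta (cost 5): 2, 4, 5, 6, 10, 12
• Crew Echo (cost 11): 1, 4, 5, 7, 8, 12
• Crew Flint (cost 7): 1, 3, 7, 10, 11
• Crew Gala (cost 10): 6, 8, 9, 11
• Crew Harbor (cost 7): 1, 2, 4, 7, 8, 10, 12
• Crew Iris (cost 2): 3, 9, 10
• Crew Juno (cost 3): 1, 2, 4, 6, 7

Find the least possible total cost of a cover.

16

Atlas, Iris, Juno together cover every leg (Atlas ∪ Iris ∪ Juno = {1, 2, 3, 4, 5, 6, 7, 8, 9, 10, 11, 12}); total cost 11 + 2 + 3 = 16.
The greedy pick Bravo, Iris, Harbor, Flint costs 19; no covering selection beats 16.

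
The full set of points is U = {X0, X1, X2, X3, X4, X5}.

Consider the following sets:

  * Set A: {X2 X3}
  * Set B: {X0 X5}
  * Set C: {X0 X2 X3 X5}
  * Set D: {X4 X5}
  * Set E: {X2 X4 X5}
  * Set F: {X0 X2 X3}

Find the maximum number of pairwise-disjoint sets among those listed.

A, D are pairwise disjoint (A={X2,X3}; D={X4,X5}).
Every remaining set overlaps one of these, and no 3 of the listed sets are pairwise disjoint, so 2 is the maximum.

2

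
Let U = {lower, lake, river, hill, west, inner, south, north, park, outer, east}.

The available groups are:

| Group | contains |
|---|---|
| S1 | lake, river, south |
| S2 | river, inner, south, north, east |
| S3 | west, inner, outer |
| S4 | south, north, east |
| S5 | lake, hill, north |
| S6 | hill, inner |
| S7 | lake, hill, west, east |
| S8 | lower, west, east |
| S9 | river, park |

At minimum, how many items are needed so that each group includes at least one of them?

4

Take H = {river, hill, inner, east}. Each listed group contains at least one of these, so H is a hitting set of size 4.
No choice of 3 items meets every group, so 4 is the minimum.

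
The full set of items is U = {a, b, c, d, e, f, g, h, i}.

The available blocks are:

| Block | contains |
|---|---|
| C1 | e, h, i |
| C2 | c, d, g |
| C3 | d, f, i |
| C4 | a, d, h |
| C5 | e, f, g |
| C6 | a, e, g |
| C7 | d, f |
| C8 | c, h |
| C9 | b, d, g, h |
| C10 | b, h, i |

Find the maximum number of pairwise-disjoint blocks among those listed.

3

C3, C6, C8 are pairwise disjoint (C3={d,f,i}; C6={a,e,g}; C8={c,h}).
Every remaining block overlaps one of these, and no 4 of the listed blocks are pairwise disjoint, so 3 is the maximum.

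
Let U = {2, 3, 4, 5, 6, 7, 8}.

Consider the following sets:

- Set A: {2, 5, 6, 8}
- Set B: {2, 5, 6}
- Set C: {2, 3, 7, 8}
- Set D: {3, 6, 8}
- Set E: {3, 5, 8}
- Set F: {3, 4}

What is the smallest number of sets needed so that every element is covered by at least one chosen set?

3

B and C and F together: B ∪ C ∪ F = {2, 3, 4, 5, 6, 7, 8} — every element is covered.
Only F contains 4, so F is forced; the remaining 5 elements need at least 2 more sets (each remaining set adds at most 4) — so at least 3 sets are needed, and 3 is optimal.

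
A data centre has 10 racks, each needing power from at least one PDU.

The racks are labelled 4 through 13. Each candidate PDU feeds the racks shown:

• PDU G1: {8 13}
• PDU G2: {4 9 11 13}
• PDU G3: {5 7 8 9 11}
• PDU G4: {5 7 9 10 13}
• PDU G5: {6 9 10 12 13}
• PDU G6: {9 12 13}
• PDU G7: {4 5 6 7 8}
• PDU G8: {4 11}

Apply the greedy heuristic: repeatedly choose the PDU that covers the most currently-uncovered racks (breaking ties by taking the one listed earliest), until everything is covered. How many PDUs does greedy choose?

Greedy: pick G3 (covers 5 new) → pick G5 (covers 4 new) → pick G2 (covers 1 new). Total picks: 3.

3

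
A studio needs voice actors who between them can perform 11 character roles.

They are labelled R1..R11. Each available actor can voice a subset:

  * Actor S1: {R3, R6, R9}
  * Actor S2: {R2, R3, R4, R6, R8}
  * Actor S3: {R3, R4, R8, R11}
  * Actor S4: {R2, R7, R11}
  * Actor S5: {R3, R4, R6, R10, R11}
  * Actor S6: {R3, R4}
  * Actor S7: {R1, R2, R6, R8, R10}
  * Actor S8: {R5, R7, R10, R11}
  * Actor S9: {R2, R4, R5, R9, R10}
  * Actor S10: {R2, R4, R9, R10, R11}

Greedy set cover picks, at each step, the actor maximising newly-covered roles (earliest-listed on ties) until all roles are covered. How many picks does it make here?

Greedy: pick S2 (covers 5 new) → pick S8 (covers 4 new) → pick S1 (covers 1 new) → pick S7 (covers 1 new). Total picks: 4.

4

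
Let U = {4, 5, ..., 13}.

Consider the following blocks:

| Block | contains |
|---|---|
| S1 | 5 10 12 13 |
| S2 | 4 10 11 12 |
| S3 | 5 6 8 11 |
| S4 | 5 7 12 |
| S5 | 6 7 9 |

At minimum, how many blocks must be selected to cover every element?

S1 and S2 and S3 and S5 together: S1 ∪ S2 ∪ S3 ∪ S5 = {4, 5, 6, 7, 8, 9, 10, 11, 12, 13} — every element is covered.
No 3 of the 5 blocks cover everything (all 10 combinations miss at least one element), so 4 is optimal.

4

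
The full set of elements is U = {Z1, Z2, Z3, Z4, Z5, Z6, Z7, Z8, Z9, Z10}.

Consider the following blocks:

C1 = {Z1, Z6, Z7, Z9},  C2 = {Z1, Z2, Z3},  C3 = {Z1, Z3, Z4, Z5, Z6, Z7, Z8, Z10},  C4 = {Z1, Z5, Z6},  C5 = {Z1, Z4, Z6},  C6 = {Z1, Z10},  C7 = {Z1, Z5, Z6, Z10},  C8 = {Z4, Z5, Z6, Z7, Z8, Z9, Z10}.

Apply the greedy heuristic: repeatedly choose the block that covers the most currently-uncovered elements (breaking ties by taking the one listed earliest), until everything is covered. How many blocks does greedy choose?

Greedy: pick C3 (covers 8 new) → pick C1 (covers 1 new) → pick C2 (covers 1 new). Total picks: 3.
(The true minimum cover uses only 2 blocks, so greedy is not optimal here.)

3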